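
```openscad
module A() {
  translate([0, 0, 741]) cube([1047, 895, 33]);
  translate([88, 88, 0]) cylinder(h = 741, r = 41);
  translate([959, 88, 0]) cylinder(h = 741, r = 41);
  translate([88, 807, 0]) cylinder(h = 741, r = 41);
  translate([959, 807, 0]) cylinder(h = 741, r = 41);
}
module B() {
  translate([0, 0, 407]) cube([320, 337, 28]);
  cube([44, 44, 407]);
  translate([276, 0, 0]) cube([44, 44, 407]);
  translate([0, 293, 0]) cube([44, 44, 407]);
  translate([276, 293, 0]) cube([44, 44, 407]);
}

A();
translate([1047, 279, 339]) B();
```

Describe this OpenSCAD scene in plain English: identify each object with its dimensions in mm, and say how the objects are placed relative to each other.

A is a rectangular dining table. The top is 1047×895×33 mm with its upper surface at z = 774 mm. It stands on four round legs of 82 mm diameter, each leg's bounding box inset 47 mm from the nearest pair of top edges, running from the floor to the underside of the top.

B is a four-legged stool. The seat is a 320×337×28 mm slab whose top surface is at z = 435 mm; four square legs, each 44×44 mm in cross-section, run from the floor (z = 0) to the underside of the seat, each flush with a corner of the seat.

The stool is beside the table with their tops flush at z = 774.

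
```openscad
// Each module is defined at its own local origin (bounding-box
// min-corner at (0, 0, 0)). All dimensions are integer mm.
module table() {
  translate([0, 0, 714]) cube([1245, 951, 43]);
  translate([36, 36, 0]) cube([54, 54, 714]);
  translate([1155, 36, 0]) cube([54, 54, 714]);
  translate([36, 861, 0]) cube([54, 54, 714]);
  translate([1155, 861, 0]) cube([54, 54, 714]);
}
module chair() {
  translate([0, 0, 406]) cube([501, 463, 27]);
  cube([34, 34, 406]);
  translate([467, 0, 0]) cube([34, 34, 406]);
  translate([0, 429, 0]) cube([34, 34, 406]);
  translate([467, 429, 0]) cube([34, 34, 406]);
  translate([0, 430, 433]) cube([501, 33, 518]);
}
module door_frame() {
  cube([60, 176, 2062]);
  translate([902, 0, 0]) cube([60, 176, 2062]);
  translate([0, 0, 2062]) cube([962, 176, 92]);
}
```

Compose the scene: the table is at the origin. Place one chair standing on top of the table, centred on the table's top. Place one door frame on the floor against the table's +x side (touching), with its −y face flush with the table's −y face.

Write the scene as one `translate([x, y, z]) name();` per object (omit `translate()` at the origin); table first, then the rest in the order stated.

table();
translate([372, 244, 757]) chair();
translate([1245, 0, 0]) door_frame();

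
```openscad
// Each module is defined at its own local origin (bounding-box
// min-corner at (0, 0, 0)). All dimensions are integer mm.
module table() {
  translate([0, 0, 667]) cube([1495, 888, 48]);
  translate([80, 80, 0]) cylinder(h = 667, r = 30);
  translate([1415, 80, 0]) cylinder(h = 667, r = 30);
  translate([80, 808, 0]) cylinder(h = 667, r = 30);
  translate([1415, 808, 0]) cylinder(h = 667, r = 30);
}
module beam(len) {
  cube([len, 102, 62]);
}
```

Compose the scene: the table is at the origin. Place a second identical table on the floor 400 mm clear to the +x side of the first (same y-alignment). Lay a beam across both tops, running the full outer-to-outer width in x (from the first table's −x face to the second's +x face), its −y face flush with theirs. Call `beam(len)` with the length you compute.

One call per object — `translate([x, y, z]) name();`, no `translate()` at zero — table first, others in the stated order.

table();
translate([1895, 0, 0]) table();
translate([0, 0, 715]) beam(3390);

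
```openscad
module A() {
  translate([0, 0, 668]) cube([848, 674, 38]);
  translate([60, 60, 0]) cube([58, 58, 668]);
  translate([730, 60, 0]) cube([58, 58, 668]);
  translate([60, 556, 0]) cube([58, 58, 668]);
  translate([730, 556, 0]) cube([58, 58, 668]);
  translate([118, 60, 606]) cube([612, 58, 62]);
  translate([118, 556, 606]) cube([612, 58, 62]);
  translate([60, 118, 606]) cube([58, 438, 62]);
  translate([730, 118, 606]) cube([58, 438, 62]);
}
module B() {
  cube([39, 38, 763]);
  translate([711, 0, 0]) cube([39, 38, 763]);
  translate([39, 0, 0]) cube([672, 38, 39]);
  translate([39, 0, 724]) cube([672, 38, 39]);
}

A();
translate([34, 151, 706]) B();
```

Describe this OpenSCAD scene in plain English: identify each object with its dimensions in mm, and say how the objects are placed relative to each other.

A is a rectangular dining table. The top is 848×674×38 mm with its upper surface at z = 706 mm. It stands on four 58×58 mm square legs, each inset 60 mm from the nearest pair of top edges, running from the floor to the underside of the top. Four apron rails, 58 mm thick and 62 mm tall, run between adjacent legs with their top edges flush with the underside of the top and their outer faces flush with the legs' outer faces.

B is a picture frame with a 672×685 mm rectangular opening (x by z) and a uniform 39 mm border on every side. Frame depth is 38 mm along y. It is built from two vertical stiles running the full outside height and two horizontal rails spanning the gap between the stiles.

The picture frame is on top of the table.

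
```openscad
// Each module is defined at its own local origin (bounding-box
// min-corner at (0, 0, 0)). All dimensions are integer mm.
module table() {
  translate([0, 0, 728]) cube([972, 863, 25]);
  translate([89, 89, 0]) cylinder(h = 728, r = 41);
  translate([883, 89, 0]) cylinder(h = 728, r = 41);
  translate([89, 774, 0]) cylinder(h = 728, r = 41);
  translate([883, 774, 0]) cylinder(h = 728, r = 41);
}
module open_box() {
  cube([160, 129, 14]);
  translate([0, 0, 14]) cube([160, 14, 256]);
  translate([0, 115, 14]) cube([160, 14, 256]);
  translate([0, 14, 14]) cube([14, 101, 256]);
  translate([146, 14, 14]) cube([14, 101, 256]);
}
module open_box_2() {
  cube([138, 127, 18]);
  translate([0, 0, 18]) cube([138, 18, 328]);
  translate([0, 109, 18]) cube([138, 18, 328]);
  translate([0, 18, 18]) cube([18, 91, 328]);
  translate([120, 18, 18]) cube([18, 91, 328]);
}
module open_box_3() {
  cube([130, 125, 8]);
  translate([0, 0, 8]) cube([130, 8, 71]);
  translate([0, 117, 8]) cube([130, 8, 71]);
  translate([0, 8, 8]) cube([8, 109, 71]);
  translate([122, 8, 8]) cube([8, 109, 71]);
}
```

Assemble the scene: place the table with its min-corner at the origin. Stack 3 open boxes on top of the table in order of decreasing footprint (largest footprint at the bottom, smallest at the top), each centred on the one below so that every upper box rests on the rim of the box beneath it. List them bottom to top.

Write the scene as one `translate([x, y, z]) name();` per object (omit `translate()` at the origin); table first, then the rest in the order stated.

table();
translate([406, 367, 753]) open_box();
translate([417, 368, 1023]) open_box_2();
translate([421, 369, 1369]) open_box_3();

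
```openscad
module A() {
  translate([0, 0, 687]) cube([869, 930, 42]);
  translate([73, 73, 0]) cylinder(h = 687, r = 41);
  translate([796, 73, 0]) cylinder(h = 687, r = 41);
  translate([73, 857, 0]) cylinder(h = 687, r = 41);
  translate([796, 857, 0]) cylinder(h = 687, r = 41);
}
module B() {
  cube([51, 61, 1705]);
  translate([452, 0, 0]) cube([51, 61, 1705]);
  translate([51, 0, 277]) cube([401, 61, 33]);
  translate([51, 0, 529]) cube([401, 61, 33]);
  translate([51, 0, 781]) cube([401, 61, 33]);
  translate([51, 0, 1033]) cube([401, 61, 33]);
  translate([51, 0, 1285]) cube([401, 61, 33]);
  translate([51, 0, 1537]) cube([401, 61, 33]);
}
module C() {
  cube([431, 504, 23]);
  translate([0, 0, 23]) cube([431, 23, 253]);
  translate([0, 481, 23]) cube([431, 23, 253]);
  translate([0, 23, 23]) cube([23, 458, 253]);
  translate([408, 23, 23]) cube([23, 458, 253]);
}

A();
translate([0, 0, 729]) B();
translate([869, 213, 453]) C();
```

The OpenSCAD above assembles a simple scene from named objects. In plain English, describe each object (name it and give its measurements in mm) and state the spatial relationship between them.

A is a rectangular dining table. The top is 869×930×42 mm with its upper surface at z = 729 mm. It stands on four round legs of 82 mm diameter, each leg's bounding box inset 32 mm from the nearest pair of top edges, running from the floor to the underside of the top.

B is a straight ladder. Two 51×61 mm vertical rails, 1705 mm tall, stand 503 mm apart (outside-to-outside) with their front faces coplanar on the −y side. 6 rungs, each 61 mm deep and 33 mm tall, span between the inner faces of the rails, front faces flush with the rails. The lowest rung's underside is at z = 277 mm and rungs are spaced 252 mm apart (underside to underside).

C is an open-topped rectangular box: outside dimensions 431×504×276 mm, with a uniform wall and base thickness of 23 mm. The base is a full 431×504 slab on the floor; four walls sit on top of the base. The front and back walls (the −y and +y sides) span the full width; the two side walls fit between them.

The ladder is on top of the table. The open box is beside the table with their tops flush at z = 729.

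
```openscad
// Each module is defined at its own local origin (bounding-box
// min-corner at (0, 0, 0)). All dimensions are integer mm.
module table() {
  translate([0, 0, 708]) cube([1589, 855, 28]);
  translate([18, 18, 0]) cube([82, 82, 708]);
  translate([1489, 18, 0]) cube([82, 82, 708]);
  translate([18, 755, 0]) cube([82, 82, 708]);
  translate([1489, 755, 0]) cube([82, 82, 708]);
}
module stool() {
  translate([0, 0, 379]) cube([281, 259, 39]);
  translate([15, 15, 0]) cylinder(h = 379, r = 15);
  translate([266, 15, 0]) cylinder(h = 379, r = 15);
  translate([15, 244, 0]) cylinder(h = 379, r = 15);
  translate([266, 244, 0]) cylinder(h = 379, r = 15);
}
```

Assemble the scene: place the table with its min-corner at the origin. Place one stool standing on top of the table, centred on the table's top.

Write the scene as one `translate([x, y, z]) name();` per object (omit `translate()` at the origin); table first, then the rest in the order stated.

table();
translate([654, 298, 736]) stool();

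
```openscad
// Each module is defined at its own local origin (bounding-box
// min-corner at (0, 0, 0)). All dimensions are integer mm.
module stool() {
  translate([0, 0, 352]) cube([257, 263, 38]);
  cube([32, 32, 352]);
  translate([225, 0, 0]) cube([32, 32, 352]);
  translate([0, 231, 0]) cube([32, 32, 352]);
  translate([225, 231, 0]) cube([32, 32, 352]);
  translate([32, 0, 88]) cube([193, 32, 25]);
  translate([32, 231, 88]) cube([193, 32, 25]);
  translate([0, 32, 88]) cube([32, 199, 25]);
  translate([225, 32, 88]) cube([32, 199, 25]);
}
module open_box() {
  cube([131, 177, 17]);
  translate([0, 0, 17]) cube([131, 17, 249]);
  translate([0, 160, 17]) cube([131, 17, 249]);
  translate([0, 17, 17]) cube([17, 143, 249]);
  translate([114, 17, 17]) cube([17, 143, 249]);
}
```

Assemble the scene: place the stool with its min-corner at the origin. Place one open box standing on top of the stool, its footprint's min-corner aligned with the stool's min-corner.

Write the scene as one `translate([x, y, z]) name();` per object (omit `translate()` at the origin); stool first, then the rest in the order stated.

stool();
translate([0, 0, 390]) open_box();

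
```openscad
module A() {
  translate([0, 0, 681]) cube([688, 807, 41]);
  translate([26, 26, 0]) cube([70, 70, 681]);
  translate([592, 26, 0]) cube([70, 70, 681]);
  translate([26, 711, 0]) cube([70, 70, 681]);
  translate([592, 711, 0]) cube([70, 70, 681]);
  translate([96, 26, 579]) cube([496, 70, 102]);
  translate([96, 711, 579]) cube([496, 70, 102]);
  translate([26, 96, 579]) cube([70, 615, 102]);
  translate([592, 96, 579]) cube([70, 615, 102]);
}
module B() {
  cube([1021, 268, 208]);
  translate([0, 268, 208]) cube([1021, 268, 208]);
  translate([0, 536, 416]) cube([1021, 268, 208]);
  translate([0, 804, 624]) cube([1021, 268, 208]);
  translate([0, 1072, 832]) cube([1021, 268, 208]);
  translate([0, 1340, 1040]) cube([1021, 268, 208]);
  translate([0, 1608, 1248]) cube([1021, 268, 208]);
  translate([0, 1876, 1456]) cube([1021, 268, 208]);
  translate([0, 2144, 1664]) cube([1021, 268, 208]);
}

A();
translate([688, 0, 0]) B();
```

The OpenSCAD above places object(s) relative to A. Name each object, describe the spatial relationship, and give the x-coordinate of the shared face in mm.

The table's +x face and the staircase's −x face are both at x = 688 mm.

A is a table. B is a staircase. The staircase is against the table's +x side, with their −y faces flush. The x-coordinate of the shared face is 688 mm.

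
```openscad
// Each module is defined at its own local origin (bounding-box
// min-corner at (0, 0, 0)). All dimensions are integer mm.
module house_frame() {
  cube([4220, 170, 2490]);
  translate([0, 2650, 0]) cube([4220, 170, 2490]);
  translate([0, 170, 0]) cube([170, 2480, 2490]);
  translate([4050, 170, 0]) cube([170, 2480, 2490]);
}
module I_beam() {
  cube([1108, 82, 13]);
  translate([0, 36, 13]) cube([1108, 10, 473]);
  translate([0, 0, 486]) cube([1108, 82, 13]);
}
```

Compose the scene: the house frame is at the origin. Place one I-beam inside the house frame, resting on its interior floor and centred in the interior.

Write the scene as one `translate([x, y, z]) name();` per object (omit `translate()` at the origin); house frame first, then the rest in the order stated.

house_frame();
translate([1556, 1369, 0]) I_beam();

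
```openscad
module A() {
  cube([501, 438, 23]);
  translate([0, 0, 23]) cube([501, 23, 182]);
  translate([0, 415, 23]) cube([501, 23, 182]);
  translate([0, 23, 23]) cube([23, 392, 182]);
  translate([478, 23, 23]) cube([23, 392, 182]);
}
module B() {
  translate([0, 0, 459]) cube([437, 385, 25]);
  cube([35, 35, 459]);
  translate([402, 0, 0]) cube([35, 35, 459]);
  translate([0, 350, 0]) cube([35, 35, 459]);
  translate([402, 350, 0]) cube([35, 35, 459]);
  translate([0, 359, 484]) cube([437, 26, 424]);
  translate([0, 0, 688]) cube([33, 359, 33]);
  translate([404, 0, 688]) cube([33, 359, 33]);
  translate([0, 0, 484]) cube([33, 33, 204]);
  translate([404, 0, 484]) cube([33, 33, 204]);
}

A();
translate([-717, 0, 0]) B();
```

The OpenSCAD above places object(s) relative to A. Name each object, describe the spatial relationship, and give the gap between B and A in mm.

The chair's nearest face is 280 mm from the open box's −x face.

A is an open box. B is a chair. The chair is on the floor beside the open box on its −x side. The gap between the chair and the open box is 280 mm.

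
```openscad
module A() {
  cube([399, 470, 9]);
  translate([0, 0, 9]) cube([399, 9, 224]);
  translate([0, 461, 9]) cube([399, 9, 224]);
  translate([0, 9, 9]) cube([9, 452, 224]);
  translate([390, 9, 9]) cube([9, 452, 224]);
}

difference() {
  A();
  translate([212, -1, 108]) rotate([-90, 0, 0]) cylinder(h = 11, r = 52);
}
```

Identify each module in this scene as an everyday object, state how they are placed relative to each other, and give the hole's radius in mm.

A is an open box. The open box has a circular hole through its front wall. The hole's radius is 52 mm.

The subtracted cylinder has r = 52 mm.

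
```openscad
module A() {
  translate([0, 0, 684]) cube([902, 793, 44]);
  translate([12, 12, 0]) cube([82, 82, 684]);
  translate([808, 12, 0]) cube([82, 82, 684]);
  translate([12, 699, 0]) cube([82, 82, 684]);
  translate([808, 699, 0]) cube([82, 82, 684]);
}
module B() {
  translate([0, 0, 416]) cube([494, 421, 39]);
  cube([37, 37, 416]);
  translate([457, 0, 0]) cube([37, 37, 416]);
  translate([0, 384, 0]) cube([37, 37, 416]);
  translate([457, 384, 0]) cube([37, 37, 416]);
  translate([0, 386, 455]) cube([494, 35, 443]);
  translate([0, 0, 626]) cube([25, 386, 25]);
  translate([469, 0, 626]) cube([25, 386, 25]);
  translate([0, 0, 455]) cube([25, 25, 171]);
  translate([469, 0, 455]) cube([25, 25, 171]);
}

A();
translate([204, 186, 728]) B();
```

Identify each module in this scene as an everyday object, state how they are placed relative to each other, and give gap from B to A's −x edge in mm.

The chair's min-x is at 204; the table's min-x is 0; gap = 204 mm.

A is a table. B is a chair. The chair is on top of the table, centred. The gap from the chair to the table's −x edge is 204 mm.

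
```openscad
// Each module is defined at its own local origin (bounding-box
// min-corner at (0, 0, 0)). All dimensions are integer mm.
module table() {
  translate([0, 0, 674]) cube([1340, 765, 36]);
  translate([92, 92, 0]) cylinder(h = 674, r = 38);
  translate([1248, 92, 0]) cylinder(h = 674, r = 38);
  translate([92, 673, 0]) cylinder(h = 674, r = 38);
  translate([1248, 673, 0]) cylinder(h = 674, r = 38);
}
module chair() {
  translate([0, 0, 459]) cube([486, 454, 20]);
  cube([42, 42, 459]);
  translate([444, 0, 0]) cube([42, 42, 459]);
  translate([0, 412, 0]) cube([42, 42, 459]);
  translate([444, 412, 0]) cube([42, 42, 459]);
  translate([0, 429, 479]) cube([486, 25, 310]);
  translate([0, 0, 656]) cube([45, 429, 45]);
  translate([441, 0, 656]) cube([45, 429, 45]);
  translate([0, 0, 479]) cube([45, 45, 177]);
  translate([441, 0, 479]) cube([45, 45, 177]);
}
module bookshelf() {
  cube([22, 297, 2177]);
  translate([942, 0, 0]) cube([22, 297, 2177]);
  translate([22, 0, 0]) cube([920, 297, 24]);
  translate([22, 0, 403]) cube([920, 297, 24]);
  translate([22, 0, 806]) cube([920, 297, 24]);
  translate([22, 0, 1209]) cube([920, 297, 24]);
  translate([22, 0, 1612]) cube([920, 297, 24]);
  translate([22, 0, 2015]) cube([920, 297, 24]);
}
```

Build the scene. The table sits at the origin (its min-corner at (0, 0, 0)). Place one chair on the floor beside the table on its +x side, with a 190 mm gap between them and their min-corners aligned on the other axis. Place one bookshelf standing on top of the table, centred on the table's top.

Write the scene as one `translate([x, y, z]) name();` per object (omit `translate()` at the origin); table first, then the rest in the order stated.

table();
translate([1530, 0, 0]) chair();
translate([188, 234, 710]) bookshelf();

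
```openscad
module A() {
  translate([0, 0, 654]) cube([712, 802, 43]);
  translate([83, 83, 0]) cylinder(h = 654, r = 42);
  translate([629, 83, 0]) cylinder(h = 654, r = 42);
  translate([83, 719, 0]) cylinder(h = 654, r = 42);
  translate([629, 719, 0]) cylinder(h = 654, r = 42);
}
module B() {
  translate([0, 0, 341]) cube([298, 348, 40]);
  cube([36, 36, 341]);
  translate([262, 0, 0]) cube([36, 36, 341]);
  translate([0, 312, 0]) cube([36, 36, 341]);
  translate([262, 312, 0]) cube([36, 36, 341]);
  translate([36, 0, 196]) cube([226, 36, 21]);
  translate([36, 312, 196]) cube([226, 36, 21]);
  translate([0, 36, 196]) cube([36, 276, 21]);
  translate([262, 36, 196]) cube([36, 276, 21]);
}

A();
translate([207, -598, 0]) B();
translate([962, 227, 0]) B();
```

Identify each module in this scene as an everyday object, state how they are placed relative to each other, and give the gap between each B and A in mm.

A is a table. B is a stool. Two stools sit around the table at the −y, +x sides. The gap between each stool and the table is 250 mm.

Each stool's nearest face is 250 mm from the table's bounding box.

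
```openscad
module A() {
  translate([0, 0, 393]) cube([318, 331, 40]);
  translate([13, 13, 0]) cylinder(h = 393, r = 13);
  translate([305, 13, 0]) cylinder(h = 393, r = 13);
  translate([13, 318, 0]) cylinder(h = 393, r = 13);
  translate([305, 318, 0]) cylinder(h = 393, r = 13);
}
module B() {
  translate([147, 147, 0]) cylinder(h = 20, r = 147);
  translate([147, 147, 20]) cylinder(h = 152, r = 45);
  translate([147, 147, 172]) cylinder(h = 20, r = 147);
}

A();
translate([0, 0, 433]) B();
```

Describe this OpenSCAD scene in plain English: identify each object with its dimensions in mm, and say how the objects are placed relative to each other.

A is a simple wooden stool: a rectangular seat 318 mm (x) by 331 mm (y), 40 mm thick, top face at z = 433 mm, on four round legs, each 26 mm in diameter. The legs rest on z = 0, each leg's axis is inset half a diameter from the nearest pair of seat edges (so the leg's bounding box is flush with the corner).

B is a spool: two coaxial disc flanges of radius 147 mm and thickness 20 mm, joined by a core cylinder of radius 45 mm and height 152 mm. The lower flange rests on z = 0 and the three cylinders share a vertical axis.

The spool is on top of the stool.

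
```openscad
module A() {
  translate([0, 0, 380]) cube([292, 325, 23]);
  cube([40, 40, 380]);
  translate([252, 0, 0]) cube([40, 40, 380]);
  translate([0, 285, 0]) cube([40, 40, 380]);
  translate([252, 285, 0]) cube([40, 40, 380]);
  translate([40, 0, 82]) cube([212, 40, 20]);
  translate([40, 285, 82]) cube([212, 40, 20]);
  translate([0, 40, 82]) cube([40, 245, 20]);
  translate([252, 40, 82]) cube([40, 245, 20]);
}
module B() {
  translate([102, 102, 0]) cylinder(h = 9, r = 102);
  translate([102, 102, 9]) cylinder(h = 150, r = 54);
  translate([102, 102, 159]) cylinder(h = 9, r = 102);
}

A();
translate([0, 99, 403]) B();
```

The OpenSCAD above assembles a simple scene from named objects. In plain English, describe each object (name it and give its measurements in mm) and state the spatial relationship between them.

A is a four-legged stool. The seat is 292×325 mm, 23 mm thick, top at z = 403 mm. It stands on four square legs, each 40×40 mm in cross-section, from z = 0 to the seat underside, each flush with a corner of the seat. Four stretchers, 40 mm wide and 20 mm tall, connect adjacent legs with their undersides at z = 82 mm, each running between the inner faces of the legs it joins and aligned with the legs' outer faces on the other axis.

B is a spool: two coaxial disc flanges of radius 102 mm and thickness 9 mm, joined by a core cylinder of radius 54 mm and height 150 mm. The lower flange rests on z = 0 and the three cylinders share a vertical axis.

The spool is on top of the stool.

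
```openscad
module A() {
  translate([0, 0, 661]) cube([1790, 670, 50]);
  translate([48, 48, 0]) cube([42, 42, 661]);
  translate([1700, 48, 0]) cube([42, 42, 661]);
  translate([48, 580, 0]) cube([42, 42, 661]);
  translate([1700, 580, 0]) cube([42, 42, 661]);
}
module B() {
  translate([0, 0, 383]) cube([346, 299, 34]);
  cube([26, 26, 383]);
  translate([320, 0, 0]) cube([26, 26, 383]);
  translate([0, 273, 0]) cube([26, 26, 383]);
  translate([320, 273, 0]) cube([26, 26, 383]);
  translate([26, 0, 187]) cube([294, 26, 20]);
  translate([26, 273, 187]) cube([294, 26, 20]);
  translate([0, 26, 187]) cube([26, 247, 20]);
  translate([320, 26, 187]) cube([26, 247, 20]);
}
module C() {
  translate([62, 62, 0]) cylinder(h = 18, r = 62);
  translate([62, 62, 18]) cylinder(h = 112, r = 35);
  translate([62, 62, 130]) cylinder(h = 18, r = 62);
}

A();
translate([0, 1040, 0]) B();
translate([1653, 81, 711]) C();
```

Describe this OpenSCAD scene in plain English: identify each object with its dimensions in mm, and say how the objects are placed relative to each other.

A is a table with a 1790×670 mm rectangular top, 50 mm thick, top surface at z = 711 mm, supported by four 42×42 mm square legs, each inset 48 mm from the nearest pair of top edges, running from the floor.

B is a four-legged stool. The seat is 346×299 mm, 34 mm thick, top at z = 417 mm. It stands on four square legs, each 26×26 mm in cross-section, from z = 0 to the seat underside, each flush with a corner of the seat. Four stretchers, 26 mm wide and 20 mm tall, connect adjacent legs with their undersides at z = 187 mm, each running between the inner faces of the legs it joins and aligned with the legs' outer faces on the other axis.

C is a spool: two coaxial disc flanges of radius 62 mm and thickness 18 mm, joined by a core cylinder of radius 35 mm and height 112 mm. The lower flange rests on z = 0 and the three cylinders share a vertical axis.

The stool is on the floor beside the table on its +y side. The spool is on top of the table.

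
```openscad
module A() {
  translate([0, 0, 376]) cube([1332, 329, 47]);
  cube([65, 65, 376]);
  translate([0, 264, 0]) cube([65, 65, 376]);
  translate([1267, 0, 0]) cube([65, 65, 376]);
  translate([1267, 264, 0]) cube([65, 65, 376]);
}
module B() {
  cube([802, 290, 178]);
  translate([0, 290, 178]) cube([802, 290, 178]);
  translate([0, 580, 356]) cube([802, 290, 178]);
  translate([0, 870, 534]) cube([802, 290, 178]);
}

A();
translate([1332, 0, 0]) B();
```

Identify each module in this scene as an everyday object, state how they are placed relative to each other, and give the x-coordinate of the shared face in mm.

The bench's +x face and the staircase's −x face are both at x = 1332 mm.

A is a bench. B is a staircase. The staircase is against the bench's +x side, with their −y faces flush. The x-coordinate of the shared face is 1332 mm.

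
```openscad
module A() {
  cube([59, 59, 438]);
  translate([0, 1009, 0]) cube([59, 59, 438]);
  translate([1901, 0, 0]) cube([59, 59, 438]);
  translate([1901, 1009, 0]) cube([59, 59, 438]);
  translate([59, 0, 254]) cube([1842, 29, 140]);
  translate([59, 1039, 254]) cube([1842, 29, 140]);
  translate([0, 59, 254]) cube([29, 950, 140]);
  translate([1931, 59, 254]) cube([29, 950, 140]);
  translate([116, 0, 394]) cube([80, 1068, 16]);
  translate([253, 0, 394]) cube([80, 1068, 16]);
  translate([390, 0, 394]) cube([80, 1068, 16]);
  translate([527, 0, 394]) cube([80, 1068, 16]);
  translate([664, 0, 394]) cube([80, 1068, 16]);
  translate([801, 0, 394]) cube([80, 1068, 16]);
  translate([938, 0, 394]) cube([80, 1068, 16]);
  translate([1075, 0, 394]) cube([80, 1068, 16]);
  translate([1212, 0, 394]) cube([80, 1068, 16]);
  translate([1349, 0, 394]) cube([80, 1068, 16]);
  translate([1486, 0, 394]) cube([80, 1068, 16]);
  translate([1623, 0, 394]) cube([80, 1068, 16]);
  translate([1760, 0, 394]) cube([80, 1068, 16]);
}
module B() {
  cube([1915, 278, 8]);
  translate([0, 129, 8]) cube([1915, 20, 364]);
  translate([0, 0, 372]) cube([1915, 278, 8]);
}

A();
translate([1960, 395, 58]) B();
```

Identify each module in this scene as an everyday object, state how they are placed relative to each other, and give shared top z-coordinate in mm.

Both tops at z = 438 mm.

A is a bed frame. B is an I-beam. The I-beam is beside the bed frame with their tops flush at z = 438. The shared top z-coordinate is 438 mm.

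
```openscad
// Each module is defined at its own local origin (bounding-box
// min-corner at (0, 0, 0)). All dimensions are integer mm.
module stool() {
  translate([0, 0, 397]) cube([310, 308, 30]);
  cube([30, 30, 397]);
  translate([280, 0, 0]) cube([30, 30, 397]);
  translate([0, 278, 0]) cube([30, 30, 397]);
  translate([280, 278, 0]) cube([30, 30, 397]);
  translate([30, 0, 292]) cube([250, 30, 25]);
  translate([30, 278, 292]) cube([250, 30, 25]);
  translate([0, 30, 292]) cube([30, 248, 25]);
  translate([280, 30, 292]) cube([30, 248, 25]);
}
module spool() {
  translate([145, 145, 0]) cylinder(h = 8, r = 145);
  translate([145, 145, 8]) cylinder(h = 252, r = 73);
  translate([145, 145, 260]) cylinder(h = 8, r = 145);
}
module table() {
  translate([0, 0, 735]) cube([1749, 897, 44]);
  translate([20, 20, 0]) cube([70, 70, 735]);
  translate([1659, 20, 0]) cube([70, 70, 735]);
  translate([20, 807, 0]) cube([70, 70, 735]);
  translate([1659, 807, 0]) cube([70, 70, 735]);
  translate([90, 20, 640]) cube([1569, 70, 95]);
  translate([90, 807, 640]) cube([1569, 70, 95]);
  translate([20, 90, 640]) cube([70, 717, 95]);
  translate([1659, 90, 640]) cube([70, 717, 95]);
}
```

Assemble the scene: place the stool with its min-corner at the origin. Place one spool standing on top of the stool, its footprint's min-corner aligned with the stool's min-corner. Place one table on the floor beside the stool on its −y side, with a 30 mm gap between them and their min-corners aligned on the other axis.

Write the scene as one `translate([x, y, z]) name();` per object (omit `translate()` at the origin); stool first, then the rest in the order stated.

stool();
translate([0, 0, 427]) spool();
translate([0, -927, 0]) table();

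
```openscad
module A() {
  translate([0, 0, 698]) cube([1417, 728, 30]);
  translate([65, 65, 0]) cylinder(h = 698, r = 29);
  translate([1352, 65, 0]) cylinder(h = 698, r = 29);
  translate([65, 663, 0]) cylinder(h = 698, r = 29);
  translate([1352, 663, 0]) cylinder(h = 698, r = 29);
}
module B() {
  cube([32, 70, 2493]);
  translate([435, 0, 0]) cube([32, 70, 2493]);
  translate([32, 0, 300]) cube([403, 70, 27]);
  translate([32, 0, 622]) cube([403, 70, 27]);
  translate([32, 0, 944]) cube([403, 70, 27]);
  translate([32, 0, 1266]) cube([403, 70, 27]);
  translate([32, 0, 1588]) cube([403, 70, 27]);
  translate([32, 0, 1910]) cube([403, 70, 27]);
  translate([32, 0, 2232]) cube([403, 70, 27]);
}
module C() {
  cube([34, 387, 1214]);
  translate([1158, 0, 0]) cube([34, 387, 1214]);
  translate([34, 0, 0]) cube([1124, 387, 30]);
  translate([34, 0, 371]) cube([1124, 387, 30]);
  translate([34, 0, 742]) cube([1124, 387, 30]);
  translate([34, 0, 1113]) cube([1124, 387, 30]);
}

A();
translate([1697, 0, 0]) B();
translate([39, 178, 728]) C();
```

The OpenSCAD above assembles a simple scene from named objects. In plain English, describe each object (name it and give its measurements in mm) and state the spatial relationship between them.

A is a table with a 1417×728 mm rectangular top, 30 mm thick, top surface at z = 728 mm, supported by four round legs of 58 mm diameter, each leg's bounding box inset 36 mm from the nearest pair of top edges, running from the floor.

B is a straight ladder. Two 32×70 mm vertical rails, 2493 mm tall, stand 467 mm apart (outside-to-outside) with their front faces coplanar on the −y side. 7 rungs, each 70 mm deep and 27 mm tall, span between the inner faces of the rails, front faces flush with the rails. The lowest rung's underside is at z = 300 mm and rungs are spaced 322 mm apart (underside to underside).

C is a bookshelf 1192 mm wide overall, 387 mm deep and 1214 mm tall. The two sides are 34 mm thick vertical panels. 4 horizontal shelves of 30 mm thickness span between the inner faces of the sides; the lowest shelf sits on the floor and shelves are stacked with a clear vertical gap of 341 mm between each pair.

The ladder is on the floor beside the table on its +x side. The bookshelf is on top of the table.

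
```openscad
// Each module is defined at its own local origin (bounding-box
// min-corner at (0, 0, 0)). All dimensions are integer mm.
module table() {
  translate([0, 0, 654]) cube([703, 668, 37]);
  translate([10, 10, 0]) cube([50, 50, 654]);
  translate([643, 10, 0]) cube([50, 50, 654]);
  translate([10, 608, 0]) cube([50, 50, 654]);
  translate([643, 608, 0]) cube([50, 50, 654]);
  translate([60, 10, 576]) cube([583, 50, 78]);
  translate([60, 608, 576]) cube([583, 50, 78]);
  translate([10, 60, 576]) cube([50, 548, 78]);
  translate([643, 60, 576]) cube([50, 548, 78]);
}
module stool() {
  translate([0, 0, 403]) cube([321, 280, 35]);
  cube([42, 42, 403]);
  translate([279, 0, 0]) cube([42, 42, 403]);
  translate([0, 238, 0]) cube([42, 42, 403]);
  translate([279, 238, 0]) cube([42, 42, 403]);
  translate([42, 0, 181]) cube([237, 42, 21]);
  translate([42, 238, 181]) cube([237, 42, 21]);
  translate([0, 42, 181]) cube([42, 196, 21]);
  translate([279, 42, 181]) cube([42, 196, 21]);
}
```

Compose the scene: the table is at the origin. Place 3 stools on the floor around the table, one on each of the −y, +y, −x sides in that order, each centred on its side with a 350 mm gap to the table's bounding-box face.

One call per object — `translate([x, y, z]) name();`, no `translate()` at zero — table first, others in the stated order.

table();
translate([191, -630, 0]) stool();
translate([191, 1018, 0]) stool();
translate([-671, 194, 0]) stool();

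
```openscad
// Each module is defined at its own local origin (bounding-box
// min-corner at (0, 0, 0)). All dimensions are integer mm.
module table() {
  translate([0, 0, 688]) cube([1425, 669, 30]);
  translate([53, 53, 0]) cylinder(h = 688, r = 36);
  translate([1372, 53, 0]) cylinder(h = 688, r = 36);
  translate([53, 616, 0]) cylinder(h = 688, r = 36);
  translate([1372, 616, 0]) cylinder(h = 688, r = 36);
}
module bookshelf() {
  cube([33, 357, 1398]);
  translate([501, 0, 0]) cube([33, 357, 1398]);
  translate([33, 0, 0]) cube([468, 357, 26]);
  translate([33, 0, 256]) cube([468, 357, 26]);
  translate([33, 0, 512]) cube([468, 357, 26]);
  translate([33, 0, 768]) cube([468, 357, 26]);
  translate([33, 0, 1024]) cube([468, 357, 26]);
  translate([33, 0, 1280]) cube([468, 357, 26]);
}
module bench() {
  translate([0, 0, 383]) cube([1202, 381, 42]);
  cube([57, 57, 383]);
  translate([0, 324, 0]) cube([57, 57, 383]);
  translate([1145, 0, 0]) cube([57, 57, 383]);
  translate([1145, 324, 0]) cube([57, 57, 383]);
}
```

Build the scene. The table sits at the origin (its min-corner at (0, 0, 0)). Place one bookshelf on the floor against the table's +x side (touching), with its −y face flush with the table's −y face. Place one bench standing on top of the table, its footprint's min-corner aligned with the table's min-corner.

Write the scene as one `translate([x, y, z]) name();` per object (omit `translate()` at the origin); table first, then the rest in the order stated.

table();
translate([1425, 0, 0]) bookshelf();
translate([0, 0, 718]) bench();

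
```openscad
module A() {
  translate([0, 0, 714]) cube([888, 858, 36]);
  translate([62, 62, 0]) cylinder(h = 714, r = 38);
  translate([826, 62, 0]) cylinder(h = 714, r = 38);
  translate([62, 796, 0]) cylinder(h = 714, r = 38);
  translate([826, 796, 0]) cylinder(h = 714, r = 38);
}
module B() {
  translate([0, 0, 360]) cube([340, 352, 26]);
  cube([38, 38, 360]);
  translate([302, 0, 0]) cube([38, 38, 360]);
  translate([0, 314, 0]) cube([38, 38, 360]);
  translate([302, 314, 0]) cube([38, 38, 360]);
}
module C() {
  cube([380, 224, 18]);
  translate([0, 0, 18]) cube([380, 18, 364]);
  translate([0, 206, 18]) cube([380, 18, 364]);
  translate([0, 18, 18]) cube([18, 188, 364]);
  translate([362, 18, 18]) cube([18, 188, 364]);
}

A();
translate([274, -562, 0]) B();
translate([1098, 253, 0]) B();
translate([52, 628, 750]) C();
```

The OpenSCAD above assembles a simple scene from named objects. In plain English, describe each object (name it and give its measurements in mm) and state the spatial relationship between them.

A is a table with a 888×858 mm rectangular top, 36 mm thick, top surface at z = 750 mm, supported by four round legs of 76 mm diameter, each leg's bounding box inset 24 mm from the nearest pair of top edges, running from the floor.

B is a four-legged stool. The seat is a 340×352×26 mm slab whose top surface is at z = 386 mm; four square legs, each 38×38 mm in cross-section, run from the floor (z = 0) to the underside of the seat, each flush with a corner of the seat.

C is an open-topped rectangular box: outside dimensions 380×224×382 mm, with a uniform wall and base thickness of 18 mm. The base is a full 380×224 slab on the floor; four walls sit on top of the base. The front and back walls (the −y and +y sides) span the full width; the two side walls fit between them.

Two stools sit around the table at the −y, +x sides. The open box is on top of the table.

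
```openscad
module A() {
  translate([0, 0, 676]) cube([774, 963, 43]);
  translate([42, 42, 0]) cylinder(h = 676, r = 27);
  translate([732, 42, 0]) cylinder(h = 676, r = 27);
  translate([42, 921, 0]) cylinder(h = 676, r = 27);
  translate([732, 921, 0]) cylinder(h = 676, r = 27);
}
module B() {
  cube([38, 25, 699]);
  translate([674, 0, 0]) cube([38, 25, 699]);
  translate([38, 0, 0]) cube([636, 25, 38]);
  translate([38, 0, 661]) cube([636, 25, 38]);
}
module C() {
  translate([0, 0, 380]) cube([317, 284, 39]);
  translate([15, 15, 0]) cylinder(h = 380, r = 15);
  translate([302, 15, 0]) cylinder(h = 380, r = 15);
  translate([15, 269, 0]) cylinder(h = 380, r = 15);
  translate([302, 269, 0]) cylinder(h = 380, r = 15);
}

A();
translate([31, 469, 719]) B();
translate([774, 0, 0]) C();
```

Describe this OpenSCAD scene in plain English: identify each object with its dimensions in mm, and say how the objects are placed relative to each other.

A is a table with a 774×963 mm rectangular top, 43 mm thick, top surface at z = 719 mm, supported by four round legs of 54 mm diameter, each leg's bounding box inset 15 mm from the nearest pair of top edges, running from the floor.

B is a rectangular picture frame lying in the x–z plane (depth along y). The opening is 636 mm wide (x) by 623 mm tall (z), surrounded by a border 38 mm wide on all four sides. The frame is 25 mm deep and is made of two full-height vertical stiles with two horizontal rails fitted between them.

C is a four-legged stool. The seat is a 317×284×39 mm slab whose top surface is at z = 419 mm; four round legs, each 30 mm in diameter, run from the floor (z = 0) to the underside of the seat, each leg's axis is inset half a diameter from the nearest pair of seat edges (so the leg's bounding box is flush with the corner).

The picture frame is on top of the table, centred. The stool is against the table's +x side, with their −y faces flush.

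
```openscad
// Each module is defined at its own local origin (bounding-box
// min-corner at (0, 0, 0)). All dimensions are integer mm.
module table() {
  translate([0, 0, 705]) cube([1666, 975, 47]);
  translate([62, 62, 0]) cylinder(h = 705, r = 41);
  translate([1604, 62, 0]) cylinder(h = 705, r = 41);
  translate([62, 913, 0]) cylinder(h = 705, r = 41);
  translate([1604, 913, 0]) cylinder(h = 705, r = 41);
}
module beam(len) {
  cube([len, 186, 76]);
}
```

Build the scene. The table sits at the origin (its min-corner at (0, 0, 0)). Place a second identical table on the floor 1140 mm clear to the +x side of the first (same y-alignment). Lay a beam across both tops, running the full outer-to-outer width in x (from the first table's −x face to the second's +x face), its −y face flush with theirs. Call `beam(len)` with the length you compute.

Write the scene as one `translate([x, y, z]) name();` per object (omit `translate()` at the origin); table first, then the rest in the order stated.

table();
translate([2806, 0, 0]) table();
translate([0, 0, 752]) beam(4472);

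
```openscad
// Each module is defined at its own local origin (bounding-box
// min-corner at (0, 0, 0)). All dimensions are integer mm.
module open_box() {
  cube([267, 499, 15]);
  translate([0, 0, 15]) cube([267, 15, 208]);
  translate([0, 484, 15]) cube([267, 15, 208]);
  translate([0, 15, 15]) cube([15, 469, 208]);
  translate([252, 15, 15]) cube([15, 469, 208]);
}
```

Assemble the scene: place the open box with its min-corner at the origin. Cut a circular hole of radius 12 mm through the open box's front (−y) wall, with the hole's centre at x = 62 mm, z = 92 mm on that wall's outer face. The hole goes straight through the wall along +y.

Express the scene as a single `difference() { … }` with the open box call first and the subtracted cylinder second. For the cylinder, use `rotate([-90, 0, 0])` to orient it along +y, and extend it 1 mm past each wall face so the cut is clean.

difference() {
  open_box();
  translate([62, -1, 92]) rotate([-90, 0, 0]) cylinder(h = 17, r = 12);
}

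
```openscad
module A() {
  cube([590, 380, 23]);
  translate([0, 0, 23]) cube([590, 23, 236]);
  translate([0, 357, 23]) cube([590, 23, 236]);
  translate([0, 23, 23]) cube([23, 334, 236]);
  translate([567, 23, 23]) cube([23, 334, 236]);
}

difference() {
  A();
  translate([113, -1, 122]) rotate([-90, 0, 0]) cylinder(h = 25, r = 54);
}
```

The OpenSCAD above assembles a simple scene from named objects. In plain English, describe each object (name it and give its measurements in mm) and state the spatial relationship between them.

A is an open storage box with external size 590×380×259 mm and wall thickness 23 mm (the base is also 23 mm thick). The base covers the whole footprint; the four walls stand on the base, with the y-facing walls full-width and the x-facing walls fitting between their inner faces.

The open box has a circular hole of radius 54 mm through its front wall, centred at (x = 113, z = 122).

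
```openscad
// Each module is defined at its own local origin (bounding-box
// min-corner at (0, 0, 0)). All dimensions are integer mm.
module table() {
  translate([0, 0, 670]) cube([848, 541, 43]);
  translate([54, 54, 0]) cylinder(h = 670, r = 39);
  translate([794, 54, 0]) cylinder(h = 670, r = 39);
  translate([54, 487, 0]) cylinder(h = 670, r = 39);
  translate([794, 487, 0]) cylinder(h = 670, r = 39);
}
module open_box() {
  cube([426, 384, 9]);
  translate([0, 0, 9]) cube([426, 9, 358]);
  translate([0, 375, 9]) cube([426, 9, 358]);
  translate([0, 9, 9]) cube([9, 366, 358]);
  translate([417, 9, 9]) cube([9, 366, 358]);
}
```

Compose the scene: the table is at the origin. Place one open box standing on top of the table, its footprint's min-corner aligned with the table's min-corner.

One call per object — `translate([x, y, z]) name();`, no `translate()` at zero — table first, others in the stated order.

table();
translate([0, 0, 713]) open_box();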